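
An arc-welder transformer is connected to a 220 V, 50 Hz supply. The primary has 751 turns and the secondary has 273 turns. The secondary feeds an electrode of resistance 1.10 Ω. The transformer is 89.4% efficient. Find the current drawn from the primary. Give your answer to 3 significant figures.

V_s = 220 × 273/751 = 79.973 V.
I_s = V_s/R = 79.973/1.10 = 72.703 A.
P_out = V_s I_s = 79.973 × 72.703 = 5814.3 W.
P_in = P_out/η = 5814.3/0.894 = 6503.7 W.
I_p = P_in/V_p = 6503.7/220 = 29.6 A.

I_p ≈ 29.6 A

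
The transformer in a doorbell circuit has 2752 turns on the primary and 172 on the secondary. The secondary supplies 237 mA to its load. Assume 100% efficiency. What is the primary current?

For an ideal transformer I_p/I_s = N_s/N_p, so I_p = 0.237 × 172/2752 = 0.0148 A.

I_p ≈ 0.0148 A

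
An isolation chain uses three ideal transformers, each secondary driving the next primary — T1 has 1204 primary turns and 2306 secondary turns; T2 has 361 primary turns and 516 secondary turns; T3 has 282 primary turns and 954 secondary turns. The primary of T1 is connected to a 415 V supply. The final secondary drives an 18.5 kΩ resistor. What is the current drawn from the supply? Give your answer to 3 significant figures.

I_supply ≈ 1.92 A

Secondary of T1: V = 415.00 × 2306/1204 = 794.84 V.
Secondary of T2: V = 794.84 × 516/361 = 1136.1 V.
Secondary of T3: V = 1136.1 × 954/282 = 3843.5 V.
I_load = 3843.5/18500 = 0.20775 A, so P_out = 3843.5 × 0.20775 = 798.50 W.
All ideal ⇒ P_in = P_out, so I_supply = 798.50/415 = 1.92 A.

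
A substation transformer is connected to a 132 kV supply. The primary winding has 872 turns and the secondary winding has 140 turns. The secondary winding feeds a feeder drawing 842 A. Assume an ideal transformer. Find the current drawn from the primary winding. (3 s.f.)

For an ideal transformer I_p N_p = I_s N_s, so I_p = 842 × 140/872 = 135 A.

I_p ≈ 135 A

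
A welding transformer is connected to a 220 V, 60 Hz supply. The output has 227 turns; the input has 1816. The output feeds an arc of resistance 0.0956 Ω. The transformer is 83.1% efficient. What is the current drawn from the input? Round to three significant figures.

V_out = 220 × 227/1816 = 27.500 V.
I_out = V_out/R = 27.500/0.0956 = 287.66 A.
P_out = V_out I_out = 27.500 × 287.66 = 7910.6 W.
P_in = P_out/η = 7910.6/0.831 = 9519.3 W.
I_in = P_in/V_in = 9519.3/220 = 43.3 A.

I_in ≈ 43.3 A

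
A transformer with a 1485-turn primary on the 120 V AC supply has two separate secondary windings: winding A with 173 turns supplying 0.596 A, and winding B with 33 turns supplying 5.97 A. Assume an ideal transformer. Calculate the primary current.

V_A = 120 × 173/1485 = 13.980 V; V_B = 120 × 33/1485 = 2.6667 V.
P_out = V_A I_A + V_B I_B = 13.980×0.596 + 2.6667×5.97 = 8.3320 + 15.920 = 24.252 W.
Ideal ⇒ P_in = P_out, so I_p = P_out/V_p = 24.252/120 = 0.202 A.

I_p ≈ 0.202 A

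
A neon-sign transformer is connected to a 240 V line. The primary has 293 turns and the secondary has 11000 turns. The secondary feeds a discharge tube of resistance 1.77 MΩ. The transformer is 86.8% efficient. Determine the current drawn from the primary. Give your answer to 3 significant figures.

I_p ≈ 0.220 A

V_s = 240 × 11000/293 = 9010.2 V.
I_s = V_s/R = 9010.2/(1.77×10^6) = 0.0050905 A.
P_out = V_s I_s = 9010.2 × 0.0050905 = 45.867 W.
P_in = P_out/η = 45.867/0.868 = 52.842 W.
I_p = P_in/V_p = 52.842/240 = 0.220 A.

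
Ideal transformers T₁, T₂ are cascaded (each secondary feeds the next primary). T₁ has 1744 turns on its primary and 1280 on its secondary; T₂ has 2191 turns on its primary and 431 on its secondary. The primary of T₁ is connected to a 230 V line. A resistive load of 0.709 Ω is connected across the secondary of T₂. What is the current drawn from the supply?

I_supply ≈ 6.76 A

Secondary of T₁: V = 230.00 × 1280/1744 = 168.81 V.
Secondary of T₂: V = 168.81 × 431/2191 = 33.207 V.
I_load = 33.207/0.709 = 46.836 A, so P_out = 33.207 × 46.836 = 1555.3 W.
All ideal ⇒ P_in = P_out, so I_supply = 1555.3/230 = 6.76 A.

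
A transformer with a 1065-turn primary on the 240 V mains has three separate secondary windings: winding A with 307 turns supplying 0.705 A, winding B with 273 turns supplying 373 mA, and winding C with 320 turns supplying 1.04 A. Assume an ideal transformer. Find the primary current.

I_p ≈ 0.611 A

V_A = 240 × 307/1065 = 69.183 V; V_B = 240 × 273/1065 = 61.521 V; V_C = 240 × 320/1065 = 72.113 V.
P_out = V_A I_A + V_B I_B + V_C I_C = 69.183×0.705 + 61.521×0.373 + 72.113×1.04 = 48.774 + 22.947 + 74.997 = 146.72 W.
Ideal ⇒ P_in = P_out, so I_p = P_out/V_p = 146.72/240 = 0.611 A.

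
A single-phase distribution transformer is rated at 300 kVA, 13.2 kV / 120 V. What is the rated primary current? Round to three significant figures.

I_p ≈ 22.7 A

I_p = S/V_p = 300000/13200 = 22.7 A.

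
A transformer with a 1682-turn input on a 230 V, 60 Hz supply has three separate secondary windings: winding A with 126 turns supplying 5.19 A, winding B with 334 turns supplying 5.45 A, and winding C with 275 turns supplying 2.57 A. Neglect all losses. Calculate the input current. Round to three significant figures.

V_A = 230 × 126/1682 = 17.229 V; V_B = 230 × 334/1682 = 45.672 V; V_C = 230 × 275/1682 = 37.604 V.
P_out = V_A I_A + V_B I_B + V_C I_C = 17.229×5.19 + 45.672×5.45 + 37.604×2.57 = 89.421 + 248.91 + 96.642 = 434.97 W.
Ideal ⇒ P_in = P_out, so I_in = P_out/V_in = 434.97/230 = 1.89 A.

I_in ≈ 1.89 A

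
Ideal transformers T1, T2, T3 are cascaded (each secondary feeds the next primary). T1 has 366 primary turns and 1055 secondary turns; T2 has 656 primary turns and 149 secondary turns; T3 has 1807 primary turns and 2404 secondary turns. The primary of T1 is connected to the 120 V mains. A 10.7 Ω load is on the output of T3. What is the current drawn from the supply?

Secondary of T1: V = 120.00 × 1055/366 = 345.90 V.
Secondary of T2: V = 345.90 × 149/656 = 78.566 V.
Secondary of T3: V = 78.566 × 2404/1807 = 104.52 V.
I_load = 104.52/10.7 = 9.7685 A, so P_out = 104.52 × 9.7685 = 1021.0 W.
All ideal ⇒ P_in = P_out, so I_supply = 1021.0/120 = 8.51 A.

I_supply ≈ 8.51 A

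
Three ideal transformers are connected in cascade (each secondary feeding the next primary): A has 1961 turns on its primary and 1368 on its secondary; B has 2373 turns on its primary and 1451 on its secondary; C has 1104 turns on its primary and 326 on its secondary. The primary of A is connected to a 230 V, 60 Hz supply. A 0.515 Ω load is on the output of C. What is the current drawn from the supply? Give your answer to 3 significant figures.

I_supply ≈ 7.09 A

Secondary of A: V = 230.00 × 1368/1961 = 160.45 V.
Secondary of B: V = 160.45 × 1451/2373 = 98.108 V.
Secondary of C: V = 98.108 × 326/1104 = 28.970 V.
I_load = 28.970/0.515 = 56.253 A, so P_out = 28.970 × 56.253 = 1629.7 W.
All ideal ⇒ P_in = P_out, so I_supply = 1629.7/230 = 7.09 A.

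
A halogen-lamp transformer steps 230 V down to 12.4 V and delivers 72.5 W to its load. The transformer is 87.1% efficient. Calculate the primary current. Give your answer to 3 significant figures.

P_in = P_out/η = 72.5/0.871 = 83.238 W.
I_p = P_in/V_p = 83.238/230 = 0.362 A.

I_p ≈ 0.362 A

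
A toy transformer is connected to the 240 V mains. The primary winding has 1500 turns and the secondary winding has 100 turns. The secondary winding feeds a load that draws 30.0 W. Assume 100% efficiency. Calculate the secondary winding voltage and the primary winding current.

V_s ≈ 16.0 V, I_p ≈ 0.125 A

V_s = V_p × N_s/N_p = 240 × 100/1500 = 16.000 V.
I_s = P/V_s = 30.0/16.000 = 1.8750 A.
I_p = I_s × N_s/N_p = 1.8750 × 100/1500 = 0.125 A.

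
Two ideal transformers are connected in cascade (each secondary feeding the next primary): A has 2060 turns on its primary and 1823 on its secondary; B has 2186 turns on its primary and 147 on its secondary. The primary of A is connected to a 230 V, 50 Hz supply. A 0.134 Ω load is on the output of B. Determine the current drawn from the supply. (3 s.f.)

I_supply ≈ 6.08 A

Secondary of A: V = 230.00 × 1823/2060 = 203.54 V.
Secondary of B: V = 203.54 × 147/2186 = 13.687 V.
I_load = 13.687/0.134 = 102.14 A, so P_out = 13.687 × 102.14 = 1398.1 W.
All ideal ⇒ P_in = P_out, so I_supply = 1398.1/230 = 6.08 A.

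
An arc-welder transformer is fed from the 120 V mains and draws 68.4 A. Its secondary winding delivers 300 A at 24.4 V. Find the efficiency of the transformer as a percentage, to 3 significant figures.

η ≈ 89.2%

P_in = 120 × 68.4 = 8208.00 W.
P_out = 24.4 × 300 = 7320.00 W.
η = P_out/P_in = 7320.00/8208.00 = 0.892.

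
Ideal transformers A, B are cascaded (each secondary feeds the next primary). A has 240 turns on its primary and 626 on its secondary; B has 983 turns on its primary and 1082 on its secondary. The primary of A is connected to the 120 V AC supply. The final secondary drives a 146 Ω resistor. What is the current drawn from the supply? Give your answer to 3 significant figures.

I_supply ≈ 6.77 A

Secondary of A: V = 120.00 × 626/240 = 313.00 V.
Secondary of B: V = 313.00 × 1082/983 = 344.52 V.
I_load = 344.52/146 = 2.3597 A, so P_out = 344.52 × 2.3597 = 812.99 W.
All ideal ⇒ P_in = P_out, so I_supply = 812.99/120 = 6.77 A.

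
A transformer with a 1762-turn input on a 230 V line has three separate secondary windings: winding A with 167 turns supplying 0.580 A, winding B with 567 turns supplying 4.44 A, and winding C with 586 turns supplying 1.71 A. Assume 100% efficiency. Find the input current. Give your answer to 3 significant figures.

V_A = 230 × 167/1762 = 21.799 V; V_B = 230 × 567/1762 = 74.012 V; V_C = 230 × 586/1762 = 76.493 V.
P_out = V_A I_A + V_B I_B + V_C I_C = 21.799×0.580 + 74.012×4.44 + 76.493×1.71 = 12.643 + 328.62 + 130.80 = 472.06 W.
Ideal ⇒ P_in = P_out, so I_in = P_out/V_in = 472.06/230 = 2.05 A.

I_in ≈ 2.05 A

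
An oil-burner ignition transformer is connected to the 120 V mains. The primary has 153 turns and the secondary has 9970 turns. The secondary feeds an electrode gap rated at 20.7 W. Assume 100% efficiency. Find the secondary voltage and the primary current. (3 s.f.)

V_s = V_p × N_s/N_p = 120 × 9970/153 = 7819.6 V.
I_s = P/V_s = 20.7/7819.6 = 0.0026472 A.
I_p = I_s × N_s/N_p = 0.0026472 × 9970/153 = 0.172 A.

V_s ≈ 7820 V, I_p ≈ 0.172 A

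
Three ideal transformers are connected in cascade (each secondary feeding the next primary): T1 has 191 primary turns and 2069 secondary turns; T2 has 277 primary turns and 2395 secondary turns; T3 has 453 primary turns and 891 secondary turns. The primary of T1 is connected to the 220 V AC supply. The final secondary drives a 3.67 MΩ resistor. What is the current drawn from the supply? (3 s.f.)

I_supply ≈ 2.03 A

After T1: V = 220.00 × 2069/191 = 2383.1 V.
After T2: V = 2383.1 × 2395/277 = 20605 V.
After T3: V = 20605 × 891/453 = 40528 V.
I_load = 40528/(3.67×10^6) = 0.011043 A, so P_out = 40528 × 0.011043 = 447.55 W.
All ideal ⇒ P_in = P_out, so I_supply = 447.55/220 = 2.03 A.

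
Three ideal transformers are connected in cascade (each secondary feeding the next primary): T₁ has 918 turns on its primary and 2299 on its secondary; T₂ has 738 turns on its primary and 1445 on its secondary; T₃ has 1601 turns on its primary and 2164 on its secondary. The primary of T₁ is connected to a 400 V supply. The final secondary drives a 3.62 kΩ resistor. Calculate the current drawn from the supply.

After T₁: V = 400.00 × 2299/918 = 1001.7 V.
After T₂: V = 1001.7 × 1445/738 = 1961.4 V.
After T₃: V = 1961.4 × 2164/1601 = 2651.1 V.
I_load = 2651.1/3620 = 0.73236 A, so P_out = 2651.1 × 0.73236 = 1941.6 W.
All ideal ⇒ P_in = P_out, so I_supply = 1941.6/400 = 4.85 A.

I_supply ≈ 4.85 A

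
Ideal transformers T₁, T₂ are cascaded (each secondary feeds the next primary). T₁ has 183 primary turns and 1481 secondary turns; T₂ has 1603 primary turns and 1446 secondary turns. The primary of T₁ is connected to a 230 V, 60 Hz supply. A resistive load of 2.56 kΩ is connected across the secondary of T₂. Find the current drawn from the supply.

Secondary of T₁: V = 230.00 × 1481/183 = 1861.4 V.
Secondary of T₂: V = 1861.4 × 1446/1603 = 1679.1 V.
I_load = 1679.1/2560 = 0.65588 A, so P_out = 1679.1 × 0.65588 = 1101.3 W.
All ideal ⇒ P_in = P_out, so I_supply = 1101.3/230 = 4.79 A.

I_supply ≈ 4.79 A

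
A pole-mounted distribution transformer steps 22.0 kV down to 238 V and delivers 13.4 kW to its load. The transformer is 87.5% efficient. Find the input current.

I_in ≈ 0.696 A

P_in = P_out/η = 13400/0.875 = 15314 W.
I_in = P_in/V_in = 15314/22000 = 0.696 A.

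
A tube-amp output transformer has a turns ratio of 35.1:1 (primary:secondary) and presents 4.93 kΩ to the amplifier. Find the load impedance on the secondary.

Z_s = Z_p/(N_p/N_s)² = 4930/35.1² = 4.00 Ω.

Z_s ≈ 4.00 Ω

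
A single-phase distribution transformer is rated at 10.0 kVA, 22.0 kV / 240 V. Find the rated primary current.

I_p ≈ 0.455 A

I_p = S/V_p = 10000/22000 = 0.455 A.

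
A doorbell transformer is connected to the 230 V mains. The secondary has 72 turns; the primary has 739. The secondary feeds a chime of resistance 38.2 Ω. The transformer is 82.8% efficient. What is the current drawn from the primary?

V_s = 230 × 72/739 = 22.409 V.
I_s = V_s/R = 22.409/38.2 = 0.58661 A.
P_out = V_s I_s = 22.409 × 0.58661 = 13.145 W.
P_in = P_out/η = 13.145/0.828 = 15.876 W.
I_p = P_in/V_p = 15.876/230 = 0.0690 A.

I_p ≈ 0.0690 A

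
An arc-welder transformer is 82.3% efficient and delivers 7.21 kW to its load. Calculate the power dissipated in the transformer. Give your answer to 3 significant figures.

P_in = P_out/η = 7210/0.823 = 8760.63 W.
P_loss = P_in − P_out = 8760.63 − 7210 = 1550 W.

P_loss ≈ 1550 W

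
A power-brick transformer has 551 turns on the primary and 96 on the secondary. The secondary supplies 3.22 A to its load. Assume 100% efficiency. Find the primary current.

I_p ≈ 0.561 A

For an ideal transformer I_p/I_s = N_s/N_p, so I_p = 3.22 × 96/551 = 0.561 A.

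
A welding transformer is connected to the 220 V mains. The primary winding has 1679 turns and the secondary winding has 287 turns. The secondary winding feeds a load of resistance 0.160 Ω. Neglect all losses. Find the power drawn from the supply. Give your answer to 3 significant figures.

P ≈ 8840 W

V_s = V_p × N_s/N_p = 220 × 287/1679 = 37.606 V.
I_s = V_s/R = 37.606/0.160 = 235.04 A.
I_p = I_s × N_s/N_p = 235.04 × 287/1679 = 40.176 A.
P = V_p I_p = 220 × 40.176 = 8840 W.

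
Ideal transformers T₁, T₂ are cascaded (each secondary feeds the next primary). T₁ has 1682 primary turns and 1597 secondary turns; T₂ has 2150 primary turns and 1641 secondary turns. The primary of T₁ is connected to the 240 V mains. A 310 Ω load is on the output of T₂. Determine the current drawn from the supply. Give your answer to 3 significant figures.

I_supply ≈ 0.407 A

Secondary of T₁: V = 240.00 × 1597/1682 = 227.87 V.
Secondary of T₂: V = 227.87 × 1641/2150 = 173.92 V.
I_load = 173.92/310 = 0.56105 A, so P_out = 173.92 × 0.56105 = 97.580 W.
All ideal ⇒ P_in = P_out, so I_supply = 97.580/240 = 0.407 A.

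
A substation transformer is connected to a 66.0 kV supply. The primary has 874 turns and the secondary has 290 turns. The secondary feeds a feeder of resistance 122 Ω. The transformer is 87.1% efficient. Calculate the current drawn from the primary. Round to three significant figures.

V_s = 66000 × 290/874 = 21899 V.
I_s = V_s/R = 21899/122 = 179.50 A.
P_out = V_s I_s = 21899 × 179.50 = 3.9310×10^6 W.
P_in = P_out/η = 3.9310×10^6/0.871 = 4.5132×10^6 W.
I_p = P_in/V_p = 4.5132×10^6/66000 = 68.4 A.

I_p ≈ 68.4 A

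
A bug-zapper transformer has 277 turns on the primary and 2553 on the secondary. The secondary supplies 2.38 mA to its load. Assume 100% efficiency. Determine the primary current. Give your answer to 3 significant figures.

For an ideal transformer I_p/I_s = N_s/N_p, so I_p = 0.00238 × 2553/277 = 0.0219 A.

I_p ≈ 0.0219 A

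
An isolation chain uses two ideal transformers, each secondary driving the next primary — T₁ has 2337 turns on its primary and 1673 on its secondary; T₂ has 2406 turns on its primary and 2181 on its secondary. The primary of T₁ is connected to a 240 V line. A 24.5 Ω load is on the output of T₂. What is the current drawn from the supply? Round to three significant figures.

I_supply ≈ 4.13 A

After T₁: V = 240.00 × 1673/2337 = 171.81 V.
After T₂: V = 171.81 × 2181/2406 = 155.74 V.
I_load = 155.74/24.5 = 6.3569 A, so P_out = 155.74 × 6.3569 = 990.04 W.
All ideal ⇒ P_in = P_out, so I_supply = 990.04/240 = 4.13 A.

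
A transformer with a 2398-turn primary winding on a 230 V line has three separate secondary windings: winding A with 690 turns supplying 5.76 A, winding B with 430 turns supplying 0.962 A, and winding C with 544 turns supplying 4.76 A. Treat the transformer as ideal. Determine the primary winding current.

I_p ≈ 2.91 A

V_A = 230 × 690/2398 = 66.180 V; V_B = 230 × 430/2398 = 41.243 V; V_C = 230 × 544/2398 = 52.177 V.
P_out = V_A I_A + V_B I_B + V_C I_C = 66.180×5.76 + 41.243×0.962 + 52.177×4.76 = 381.20 + 39.675 + 248.36 = 669.23 W.
Ideal ⇒ P_in = P_out, so I_p = P_out/V_p = 669.23/230 = 2.91 A.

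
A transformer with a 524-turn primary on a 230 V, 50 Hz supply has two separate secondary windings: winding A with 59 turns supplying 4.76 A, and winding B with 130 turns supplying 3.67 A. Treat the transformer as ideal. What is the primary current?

V_A = 230 × 59/524 = 25.897 V; V_B = 230 × 130/524 = 57.061 V.
P_out = V_A I_A + V_B I_B = 25.897×4.76 + 57.061×3.67 = 123.27 + 209.41 = 332.68 W.
Ideal ⇒ P_in = P_out, so I_p = P_out/V_p = 332.68/230 = 1.45 A.

I_p ≈ 1.45 A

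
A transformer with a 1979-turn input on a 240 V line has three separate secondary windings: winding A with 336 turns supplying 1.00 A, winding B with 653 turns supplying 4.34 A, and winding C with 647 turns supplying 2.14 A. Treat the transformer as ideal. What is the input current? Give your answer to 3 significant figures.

I_in ≈ 2.30 A

V_A = 240 × 336/1979 = 40.748 V; V_B = 240 × 653/1979 = 79.192 V; V_C = 240 × 647/1979 = 78.464 V.
P_out = V_A I_A + V_B I_B + V_C I_C = 40.748×1.00 + 79.192×4.34 + 78.464×2.14 = 40.748 + 343.69 + 167.91 = 552.35 W.
Ideal ⇒ P_in = P_out, so I_in = P_out/V_in = 552.35/240 = 2.30 A.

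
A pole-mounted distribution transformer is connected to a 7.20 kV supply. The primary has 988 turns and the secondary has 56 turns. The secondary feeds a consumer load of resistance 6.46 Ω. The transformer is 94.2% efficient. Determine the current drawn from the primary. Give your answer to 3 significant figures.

I_p ≈ 3.80 A

V_s = 7200 × 56/988 = 408.10 V.
I_s = V_s/R = 408.10/6.46 = 63.173 A.
P_out = V_s I_s = 408.10 × 63.173 = 25781 W.
P_in = P_out/η = 25781/0.942 = 27368 W.
I_p = P_in/V_p = 27368/7200 = 3.80 A.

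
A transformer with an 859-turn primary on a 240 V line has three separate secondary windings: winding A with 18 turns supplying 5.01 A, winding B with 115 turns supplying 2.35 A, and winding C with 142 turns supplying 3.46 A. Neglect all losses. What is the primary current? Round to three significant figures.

V_A = 240 × 18/859 = 5.0291 V; V_B = 240 × 115/859 = 32.130 V; V_C = 240 × 142/859 = 39.674 V.
P_out = V_A I_A + V_B I_B + V_C I_C = 5.0291×5.01 + 32.130×2.35 + 39.674×3.46 = 25.196 + 75.506 + 137.27 = 237.97 W.
Ideal ⇒ P_in = P_out, so I_p = P_out/V_p = 237.97/240 = 0.992 A.

I_p ≈ 0.992 A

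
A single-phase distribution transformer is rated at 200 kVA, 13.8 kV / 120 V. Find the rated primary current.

I_p = S/V_p = 200000/13800 = 14.5 A.

I_p ≈ 14.5 A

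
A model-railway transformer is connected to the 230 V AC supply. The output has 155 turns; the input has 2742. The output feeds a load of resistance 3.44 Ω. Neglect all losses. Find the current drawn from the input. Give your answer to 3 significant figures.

V_out = V_in × N_out/N_in = 230 × 155/2742 = 13.001 V.
I_out = V_out/R = 13.001/3.44 = 3.7795 A.
For an ideal transformer I_in N_in = I_out N_out, so I_in = 3.7795 × 155/2742 = 0.214 A.

I_in ≈ 0.214 A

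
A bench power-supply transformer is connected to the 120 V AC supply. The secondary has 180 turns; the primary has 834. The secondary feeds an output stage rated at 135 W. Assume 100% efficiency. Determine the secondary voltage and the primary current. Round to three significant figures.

V_s = V_p × N_s/N_p = 120 × 180/834 = 25.899 V.
I_s = P/V_s = 135/25.899 = 5.2125 A.
I_p = I_s × N_s/N_p = 5.2125 × 180/834 = 1.13 A.

V_s ≈ 25.9 V, I_p ≈ 1.13 A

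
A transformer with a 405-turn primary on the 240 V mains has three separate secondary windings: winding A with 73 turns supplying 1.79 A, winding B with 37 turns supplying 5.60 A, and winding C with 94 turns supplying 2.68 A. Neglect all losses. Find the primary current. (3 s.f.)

I_p ≈ 1.46 A

V_A = 240 × 73/405 = 43.259 V; V_B = 240 × 37/405 = 21.926 V; V_C = 240 × 94/405 = 55.704 V.
P_out = V_A I_A + V_B I_B + V_C I_C = 43.259×1.79 + 21.926×5.60 + 55.704×2.68 = 77.434 + 122.79 + 149.29 = 349.51 W.
Ideal ⇒ P_in = P_out, so I_p = P_out/V_p = 349.51/240 = 1.46 A.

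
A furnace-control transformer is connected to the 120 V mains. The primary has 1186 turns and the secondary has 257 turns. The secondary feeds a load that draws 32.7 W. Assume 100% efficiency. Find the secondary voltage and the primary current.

V_s ≈ 26.0 V, I_p ≈ 0.273 A

V_s = V_p × N_s/N_p = 120 × 257/1186 = 26.003 V.
I_s = P/V_s = 32.7/26.003 = 1.2575 A.
I_p = I_s × N_s/N_p = 1.2575 × 257/1186 = 0.273 A.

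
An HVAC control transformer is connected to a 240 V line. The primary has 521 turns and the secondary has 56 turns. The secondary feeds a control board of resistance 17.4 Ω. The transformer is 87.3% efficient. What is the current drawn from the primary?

V_s = 240 × 56/521 = 25.797 V.
I_s = V_s/R = 25.797/17.4 = 1.4826 A.
P_out = V_s I_s = 25.797 × 1.4826 = 38.245 W.
P_in = P_out/η = 38.245/0.873 = 43.809 W.
I_p = P_in/V_p = 43.809/240 = 0.183 A.

I_p ≈ 0.183 A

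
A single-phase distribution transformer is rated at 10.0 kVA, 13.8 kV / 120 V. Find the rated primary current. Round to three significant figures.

I_p ≈ 0.725 A

I_p = S/V_p = 10000/13800 = 0.725 A.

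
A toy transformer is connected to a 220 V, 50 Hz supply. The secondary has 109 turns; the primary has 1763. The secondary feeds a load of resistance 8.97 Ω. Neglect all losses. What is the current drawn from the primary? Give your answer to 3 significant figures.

I_p ≈ 0.0938 A

V_s = V_p × N_s/N_p = 220 × 109/1763 = 13.602 V.
I_s = V_s/R = 13.602/8.97 = 1.5164 A.
For an ideal transformer I_p N_p = I_s N_s, so I_p = 1.5164 × 109/1763 = 0.0938 A.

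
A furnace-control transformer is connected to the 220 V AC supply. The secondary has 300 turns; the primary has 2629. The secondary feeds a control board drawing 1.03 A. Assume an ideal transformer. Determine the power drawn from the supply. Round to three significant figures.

P ≈ 25.9 W

I_p = I_s × N_s/N_p = 1.03 × 300/2629 = 0.11754 A.
P = V_p I_p = 220 × 0.11754 = 25.9 W.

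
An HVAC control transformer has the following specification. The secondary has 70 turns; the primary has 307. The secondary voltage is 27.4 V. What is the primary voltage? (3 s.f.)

V_p ≈ 120 V

V_p/V_s = N_p/N_s, so V_p = 27.4 × 307/70 = 120 V.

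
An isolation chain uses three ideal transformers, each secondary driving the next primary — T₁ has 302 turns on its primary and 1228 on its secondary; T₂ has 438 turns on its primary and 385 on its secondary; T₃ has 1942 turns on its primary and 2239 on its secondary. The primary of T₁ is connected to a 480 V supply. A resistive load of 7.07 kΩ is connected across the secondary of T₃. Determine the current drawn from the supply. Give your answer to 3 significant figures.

I_supply ≈ 1.15 A

After T₁: V = 480.00 × 1228/302 = 1951.8 V.
After T₂: V = 1951.8 × 385/438 = 1715.6 V.
After T₃: V = 1715.6 × 2239/1942 = 1978.0 V.
I_load = 1978.0/7070 = 0.27977 A, so P_out = 1978.0 × 0.27977 = 553.39 W.
All ideal ⇒ P_in = P_out, so I_supply = 553.39/480 = 1.15 A.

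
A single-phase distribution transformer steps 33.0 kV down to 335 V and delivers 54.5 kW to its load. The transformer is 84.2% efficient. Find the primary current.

I_p ≈ 1.96 A

P_in = P_out/η = 54500/0.842 = 64727 W.
I_p = P_in/V_p = 64727/33000 = 1.96 A.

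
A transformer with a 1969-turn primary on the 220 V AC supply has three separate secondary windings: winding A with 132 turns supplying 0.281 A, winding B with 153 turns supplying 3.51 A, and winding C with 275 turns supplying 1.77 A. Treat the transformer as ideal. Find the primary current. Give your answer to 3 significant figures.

I_p ≈ 0.539 A

V_A = 220 × 132/1969 = 14.749 V; V_B = 220 × 153/1969 = 17.095 V; V_C = 220 × 275/1969 = 30.726 V.
P_out = V_A I_A + V_B I_B + V_C I_C = 14.749×0.281 + 17.095×3.51 + 30.726×1.77 = 4.1444 + 60.003 + 54.385 = 118.53 W.
Ideal ⇒ P_in = P_out, so I_p = P_out/V_p = 118.53/220 = 0.539 A.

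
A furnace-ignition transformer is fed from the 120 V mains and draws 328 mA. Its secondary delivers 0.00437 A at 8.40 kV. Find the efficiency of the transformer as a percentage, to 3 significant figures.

P_in = 120 × 0.328 = 39.3600 W.
P_out = 8400 × 0.00437 = 36.7080 W.
η = P_out/P_in = 36.7080/39.3600 = 0.933.

η ≈ 93.3%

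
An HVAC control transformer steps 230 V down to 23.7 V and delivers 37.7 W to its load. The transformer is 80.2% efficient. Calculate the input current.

I_in ≈ 0.204 A

P_in = P_out/η = 37.7/0.802 = 47.007 W.
I_in = P_in/V_in = 47.007/230 = 0.204 A.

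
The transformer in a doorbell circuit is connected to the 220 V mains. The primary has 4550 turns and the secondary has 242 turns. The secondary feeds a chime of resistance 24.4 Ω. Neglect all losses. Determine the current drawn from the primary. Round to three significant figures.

V_s = V_p × N_s/N_p = 220 × 242/4550 = 11.701 V.
I_s = V_s/R = 11.701/24.4 = 0.47955 A.
For an ideal transformer I_p N_p = I_s N_s, so I_p = 0.47955 × 242/4550 = 0.0255 A.

I_p ≈ 0.0255 A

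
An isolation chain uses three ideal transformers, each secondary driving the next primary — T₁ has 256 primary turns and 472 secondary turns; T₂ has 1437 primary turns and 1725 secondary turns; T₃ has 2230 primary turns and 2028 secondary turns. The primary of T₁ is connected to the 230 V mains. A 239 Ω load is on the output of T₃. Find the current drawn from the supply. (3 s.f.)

After T₁: V = 230.00 × 472/256 = 424.06 V.
After T₂: V = 424.06 × 1725/1437 = 509.05 V.
After T₃: V = 509.05 × 2028/2230 = 462.94 V.
I_load = 462.94/239 = 1.9370 A, so P_out = 462.94 × 1.9370 = 896.71 W.
All ideal ⇒ P_in = P_out, so I_supply = 896.71/230 = 3.90 A.

I_supply ≈ 3.90 A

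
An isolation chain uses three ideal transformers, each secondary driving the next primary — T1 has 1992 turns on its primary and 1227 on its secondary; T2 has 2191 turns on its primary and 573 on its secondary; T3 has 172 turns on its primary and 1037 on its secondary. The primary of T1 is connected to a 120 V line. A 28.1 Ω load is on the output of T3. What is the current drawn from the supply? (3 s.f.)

I_supply ≈ 4.03 A

Secondary of T1: V = 120.00 × 1227/1992 = 73.916 V.
Secondary of T2: V = 73.916 × 573/2191 = 19.331 V.
Secondary of T3: V = 19.331 × 1037/172 = 116.55 V.
I_load = 116.55/28.1 = 4.1476 A, so P_out = 116.55 × 4.1476 = 483.38 W.
All ideal ⇒ P_in = P_out, so I_supply = 483.38/120 = 4.03 A.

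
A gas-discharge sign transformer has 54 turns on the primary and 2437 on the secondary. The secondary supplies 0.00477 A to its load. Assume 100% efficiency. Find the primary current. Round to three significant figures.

For an ideal transformer I_p/I_s = N_s/N_p, so I_p = 0.00477 × 2437/54 = 0.215 A.

I_p ≈ 0.215 A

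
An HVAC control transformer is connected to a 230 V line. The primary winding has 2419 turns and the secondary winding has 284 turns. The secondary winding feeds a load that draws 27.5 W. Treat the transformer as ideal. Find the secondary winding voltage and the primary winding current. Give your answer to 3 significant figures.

V_s = V_p × N_s/N_p = 230 × 284/2419 = 27.003 V.
I_s = P/V_s = 27.5/27.003 = 1.0184 A.
I_p = I_s × N_s/N_p = 1.0184 × 284/2419 = 0.120 A.

V_s ≈ 27.0 V, I_p ≈ 0.120 A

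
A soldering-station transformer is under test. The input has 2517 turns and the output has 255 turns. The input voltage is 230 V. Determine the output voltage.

V_out ≈ 23.3 V

V_out/V_in = N_out/N_in, so V_out = 230 × 255/2517 = 23.3 V.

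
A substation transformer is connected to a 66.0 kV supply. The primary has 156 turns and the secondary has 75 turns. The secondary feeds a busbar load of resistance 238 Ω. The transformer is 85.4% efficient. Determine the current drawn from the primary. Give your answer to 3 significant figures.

I_p ≈ 75.1 A

V_s = 66000 × 75/156 = 31731 V.
I_s = V_s/R = 31731/238 = 133.32 A.
P_out = V_s I_s = 31731 × 133.32 = 4.2304×10^6 W.
P_in = P_out/η = 4.2304×10^6/0.854 = 4.9537×10^6 W.
I_p = P_in/V_p = 4.9537×10^6/66000 = 75.1 A.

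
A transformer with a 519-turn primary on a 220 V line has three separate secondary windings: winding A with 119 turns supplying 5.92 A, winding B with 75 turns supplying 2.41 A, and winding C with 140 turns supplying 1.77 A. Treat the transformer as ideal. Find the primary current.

I_p ≈ 2.18 A

V_A = 220 × 119/519 = 50.443 V; V_B = 220 × 75/519 = 31.792 V; V_C = 220 × 140/519 = 59.345 V.
P_out = V_A I_A + V_B I_B + V_C I_C = 50.443×5.92 + 31.792×2.41 + 59.345×1.77 = 298.62 + 76.618 + 105.04 = 480.28 W.
Ideal ⇒ P_in = P_out, so I_p = P_out/V_p = 480.28/220 = 2.18 A.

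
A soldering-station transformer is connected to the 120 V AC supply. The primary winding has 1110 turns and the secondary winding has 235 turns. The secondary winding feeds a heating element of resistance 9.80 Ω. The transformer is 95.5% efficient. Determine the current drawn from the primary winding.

I_p ≈ 0.575 A

V_s = 120 × 235/1110 = 25.405 V.
I_s = V_s/R = 25.405/9.80 = 2.5924 A.
P_out = V_s I_s = 25.405 × 2.5924 = 65.861 W.
P_in = P_out/η = 65.861/0.955 = 68.964 W.
I_p = P_in/V_p = 68.964/120 = 0.575 A.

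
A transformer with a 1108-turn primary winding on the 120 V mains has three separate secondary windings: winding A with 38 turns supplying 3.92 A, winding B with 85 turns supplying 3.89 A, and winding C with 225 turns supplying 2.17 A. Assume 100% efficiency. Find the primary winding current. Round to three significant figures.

I_p ≈ 0.874 A

V_A = 120 × 38/1108 = 4.1155 V; V_B = 120 × 85/1108 = 9.2058 V; V_C = 120 × 225/1108 = 24.368 V.
P_out = V_A I_A + V_B I_B + V_C I_C = 4.1155×3.92 + 9.2058×3.89 + 24.368×2.17 = 16.133 + 35.810 + 52.879 = 104.82 W.
Ideal ⇒ P_in = P_out, so I_p = P_out/V_p = 104.82/120 = 0.874 A.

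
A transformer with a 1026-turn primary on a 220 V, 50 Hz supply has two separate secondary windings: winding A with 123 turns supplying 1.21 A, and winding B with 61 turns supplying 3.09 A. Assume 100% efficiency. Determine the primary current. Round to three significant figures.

V_A = 220 × 123/1026 = 26.374 V; V_B = 220 × 61/1026 = 13.080 V.
P_out = V_A I_A + V_B I_B = 26.374×1.21 + 13.080×3.09 = 31.913 + 40.417 = 72.330 W.
Ideal ⇒ P_in = P_out, so I_p = P_out/V_p = 72.330/220 = 0.329 A.

I_p ≈ 0.329 A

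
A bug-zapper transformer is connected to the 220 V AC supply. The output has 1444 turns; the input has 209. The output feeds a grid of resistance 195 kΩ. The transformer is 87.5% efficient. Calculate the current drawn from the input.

I_in ≈ 0.0615 A

V_out = 220 × 1444/209 = 1520.0 V.
I_out = V_out/R = 1520.0/195000 = 0.0077949 A.
P_out = V_out I_out = 1520.0 × 0.0077949 = 11.848 W.
P_in = P_out/η = 11.848/0.875 = 13.541 W.
I_in = P_in/V_in = 13.541/220 = 0.0615 A.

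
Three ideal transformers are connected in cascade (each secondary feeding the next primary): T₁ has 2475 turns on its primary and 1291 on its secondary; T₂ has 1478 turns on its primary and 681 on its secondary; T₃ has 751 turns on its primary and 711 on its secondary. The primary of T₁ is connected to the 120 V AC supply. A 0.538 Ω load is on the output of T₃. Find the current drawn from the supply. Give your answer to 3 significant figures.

I_supply ≈ 11.5 A

Secondary of T₁: V = 120.00 × 1291/2475 = 62.594 V.
Secondary of T₂: V = 62.594 × 681/1478 = 28.841 V.
Secondary of T₃: V = 28.841 × 711/751 = 27.305 V.
I_load = 27.305/0.538 = 50.752 A, so P_out = 27.305 × 50.752 = 1385.8 W.
All ideal ⇒ P_in = P_out, so I_supply = 1385.8/120 = 11.5 A.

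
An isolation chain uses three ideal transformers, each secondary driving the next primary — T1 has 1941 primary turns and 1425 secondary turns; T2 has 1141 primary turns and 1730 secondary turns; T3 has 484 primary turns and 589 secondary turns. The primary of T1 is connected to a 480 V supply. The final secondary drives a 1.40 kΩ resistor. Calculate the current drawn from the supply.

Secondary of T1: V = 480.00 × 1425/1941 = 352.40 V.
Secondary of T2: V = 352.40 × 1730/1141 = 534.31 V.
Secondary of T3: V = 534.31 × 589/484 = 650.22 V.
I_load = 650.22/1400 = 0.46444 A, so P_out = 650.22 × 0.46444 = 301.99 W.
All ideal ⇒ P_in = P_out, so I_supply = 301.99/480 = 0.629 A.

I_supply ≈ 0.629 A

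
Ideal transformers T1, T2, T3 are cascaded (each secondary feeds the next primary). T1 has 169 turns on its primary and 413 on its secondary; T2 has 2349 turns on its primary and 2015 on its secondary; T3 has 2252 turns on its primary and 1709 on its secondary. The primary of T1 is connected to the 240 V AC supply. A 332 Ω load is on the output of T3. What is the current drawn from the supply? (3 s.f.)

I_supply ≈ 1.83 A

Secondary of T1: V = 240.00 × 413/169 = 586.51 V.
Secondary of T2: V = 586.51 × 2015/2349 = 503.11 V.
Secondary of T3: V = 503.11 × 1709/2252 = 381.80 V.
I_load = 381.80/332 = 1.1500 A, so P_out = 381.80 × 1.1500 = 439.08 W.
All ideal ⇒ P_in = P_out, so I_supply = 439.08/240 = 1.83 A.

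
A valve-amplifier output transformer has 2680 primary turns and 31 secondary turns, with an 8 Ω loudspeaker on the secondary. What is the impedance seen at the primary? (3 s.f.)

Z_p = (N_p/N_s)² × Z_s = (2680/31)² × 8 = 59800 Ω.

Z_p ≈ 59800 Ω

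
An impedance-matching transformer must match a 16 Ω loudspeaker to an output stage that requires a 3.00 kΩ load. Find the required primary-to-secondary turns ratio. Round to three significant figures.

N_p/N_s ≈ 13.7

Z_p/Z_s = (N_p/N_s)², so N_p/N_s = √(3000/16) = √188 = 13.7.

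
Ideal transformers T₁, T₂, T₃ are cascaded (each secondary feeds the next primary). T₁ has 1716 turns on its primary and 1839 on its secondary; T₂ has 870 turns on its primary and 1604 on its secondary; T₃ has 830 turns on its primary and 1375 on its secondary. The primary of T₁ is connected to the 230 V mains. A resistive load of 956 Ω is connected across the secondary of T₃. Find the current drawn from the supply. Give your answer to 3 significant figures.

After T₁: V = 230.00 × 1839/1716 = 246.49 V.
After T₂: V = 246.49 × 1604/870 = 454.44 V.
After T₃: V = 454.44 × 1375/830 = 752.84 V.
I_load = 752.84/956 = 0.78749 A, so P_out = 752.84 × 0.78749 = 592.85 W.
All ideal ⇒ P_in = P_out, so I_supply = 592.85/230 = 2.58 A.

I_supply ≈ 2.58 A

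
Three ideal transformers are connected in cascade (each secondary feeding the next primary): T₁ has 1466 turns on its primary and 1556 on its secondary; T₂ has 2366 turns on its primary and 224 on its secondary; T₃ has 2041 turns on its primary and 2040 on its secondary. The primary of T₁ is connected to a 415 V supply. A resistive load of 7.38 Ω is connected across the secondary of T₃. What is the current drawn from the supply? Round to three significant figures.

I_supply ≈ 0.567 A

Secondary of T₁: V = 415.00 × 1556/1466 = 440.48 V.
Secondary of T₂: V = 440.48 × 224/2366 = 41.702 V.
Secondary of T₃: V = 41.702 × 2040/2041 = 41.682 V.
I_load = 41.682/7.38 = 5.6479 A, so P_out = 41.682 × 5.6479 = 235.41 W.
All ideal ⇒ P_in = P_out, so I_supply = 235.41/415 = 0.567 A.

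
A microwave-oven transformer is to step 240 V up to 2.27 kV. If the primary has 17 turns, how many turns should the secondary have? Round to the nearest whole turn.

N_s = 161 turns

N_s/N_p = V_s/V_p, so N_s = 17 × 2270/240 = 160.8 ≈ 161 turns.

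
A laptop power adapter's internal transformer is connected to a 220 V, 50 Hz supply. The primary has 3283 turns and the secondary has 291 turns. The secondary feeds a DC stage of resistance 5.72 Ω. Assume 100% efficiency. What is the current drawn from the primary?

V_s = V_p × N_s/N_p = 220 × 291/3283 = 19.500 V.
I_s = V_s/R = 19.500/5.72 = 3.4092 A.
For an ideal transformer I_p N_p = I_s N_s, so I_p = 3.4092 × 291/3283 = 0.302 A.

I_p ≈ 0.302 A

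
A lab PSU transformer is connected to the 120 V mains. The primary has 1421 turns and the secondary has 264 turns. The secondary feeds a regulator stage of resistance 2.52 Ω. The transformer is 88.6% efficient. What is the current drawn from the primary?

V_s = 120 × 264/1421 = 22.294 V.
I_s = V_s/R = 22.294/2.52 = 8.8469 A.
P_out = V_s I_s = 22.294 × 8.8469 = 197.23 W.
P_in = P_out/η = 197.23/0.886 = 222.61 W.
I_p = P_in/V_p = 222.61/120 = 1.86 A.

I_p ≈ 1.86 A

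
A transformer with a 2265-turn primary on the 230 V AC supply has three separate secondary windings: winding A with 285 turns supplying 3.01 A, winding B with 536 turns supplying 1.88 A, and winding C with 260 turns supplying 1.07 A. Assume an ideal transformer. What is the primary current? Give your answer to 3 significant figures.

V_A = 230 × 285/2265 = 28.940 V; V_B = 230 × 536/2265 = 54.428 V; V_C = 230 × 260/2265 = 26.402 V.
P_out = V_A I_A + V_B I_B + V_C I_C = 28.940×3.01 + 54.428×1.88 + 26.402×1.07 = 87.111 + 102.33 + 28.250 = 217.69 W.
Ideal ⇒ P_in = P_out, so I_p = P_out/V_p = 217.69/230 = 0.946 A.

I_p ≈ 0.946 A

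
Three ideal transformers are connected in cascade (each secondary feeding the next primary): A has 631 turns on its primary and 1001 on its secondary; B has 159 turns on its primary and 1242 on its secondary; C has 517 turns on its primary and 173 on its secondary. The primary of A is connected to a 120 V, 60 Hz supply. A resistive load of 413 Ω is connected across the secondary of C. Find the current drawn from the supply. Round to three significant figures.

I_supply ≈ 5.00 A

Secondary of A: V = 120.00 × 1001/631 = 190.36 V.
Secondary of B: V = 190.36 × 1242/159 = 1487.0 V.
Secondary of C: V = 1487.0 × 173/517 = 497.58 V.
I_load = 497.58/413 = 1.2048 A, so P_out = 497.58 × 1.2048 = 599.49 W.
All ideal ⇒ P_in = P_out, so I_supply = 599.49/120 = 5.00 A.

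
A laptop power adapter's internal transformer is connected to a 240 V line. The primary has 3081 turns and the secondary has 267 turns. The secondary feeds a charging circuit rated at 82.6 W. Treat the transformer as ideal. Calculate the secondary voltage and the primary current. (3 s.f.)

V_s ≈ 20.8 V, I_p ≈ 0.344 A

V_s = V_p × N_s/N_p = 240 × 267/3081 = 20.798 V.
I_s = P/V_s = 82.6/20.798 = 3.9715 A.
I_p = I_s × N_s/N_p = 3.9715 × 267/3081 = 0.344 A.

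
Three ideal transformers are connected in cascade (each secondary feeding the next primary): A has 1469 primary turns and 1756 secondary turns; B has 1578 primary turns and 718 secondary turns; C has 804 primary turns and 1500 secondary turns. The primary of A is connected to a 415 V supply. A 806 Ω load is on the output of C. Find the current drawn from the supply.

I_supply ≈ 0.530 A

Secondary of A: V = 415.00 × 1756/1469 = 496.08 V.
Secondary of B: V = 496.08 × 718/1578 = 225.72 V.
Secondary of C: V = 225.72 × 1500/804 = 421.12 V.
I_load = 421.12/806 = 0.52248 A, so P_out = 421.12 × 0.52248 = 220.02 W.
All ideal ⇒ P_in = P_out, so I_supply = 220.02/415 = 0.530 A.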